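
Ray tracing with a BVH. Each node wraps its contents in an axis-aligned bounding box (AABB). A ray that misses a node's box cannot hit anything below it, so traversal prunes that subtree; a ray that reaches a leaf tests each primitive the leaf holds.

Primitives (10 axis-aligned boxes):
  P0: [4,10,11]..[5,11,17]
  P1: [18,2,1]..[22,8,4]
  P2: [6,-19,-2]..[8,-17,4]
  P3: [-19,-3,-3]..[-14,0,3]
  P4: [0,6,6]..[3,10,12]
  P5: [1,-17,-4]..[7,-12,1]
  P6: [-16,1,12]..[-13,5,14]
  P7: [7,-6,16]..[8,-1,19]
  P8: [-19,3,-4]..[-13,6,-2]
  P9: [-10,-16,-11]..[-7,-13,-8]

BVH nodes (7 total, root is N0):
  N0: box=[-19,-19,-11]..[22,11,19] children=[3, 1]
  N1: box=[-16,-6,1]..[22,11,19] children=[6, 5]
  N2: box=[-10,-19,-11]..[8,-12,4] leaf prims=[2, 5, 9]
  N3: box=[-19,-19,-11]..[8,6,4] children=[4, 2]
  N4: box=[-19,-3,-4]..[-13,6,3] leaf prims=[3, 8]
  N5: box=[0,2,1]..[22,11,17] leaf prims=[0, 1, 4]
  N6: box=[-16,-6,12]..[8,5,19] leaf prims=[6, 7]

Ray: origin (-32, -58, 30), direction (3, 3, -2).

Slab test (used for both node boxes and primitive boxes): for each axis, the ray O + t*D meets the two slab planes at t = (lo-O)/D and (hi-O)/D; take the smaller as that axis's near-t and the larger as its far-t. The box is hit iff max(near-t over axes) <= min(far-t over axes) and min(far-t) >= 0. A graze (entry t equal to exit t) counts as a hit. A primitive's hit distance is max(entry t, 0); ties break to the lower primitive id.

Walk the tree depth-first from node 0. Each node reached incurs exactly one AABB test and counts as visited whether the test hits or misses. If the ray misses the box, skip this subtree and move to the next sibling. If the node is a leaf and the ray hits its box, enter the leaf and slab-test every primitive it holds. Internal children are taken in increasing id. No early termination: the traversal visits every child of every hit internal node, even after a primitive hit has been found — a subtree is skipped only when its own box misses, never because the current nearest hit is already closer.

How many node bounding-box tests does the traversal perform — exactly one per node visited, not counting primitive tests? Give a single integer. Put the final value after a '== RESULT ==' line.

Trace the traversal:
N0 x:[13/3,18] y:[13,23] z:[11/2,41/2] -> hit [13,18], descend [1, 3]
  N1 x:[16/3,18] y:[52/3,23] z:[11/2,29/2] -> miss, prune
  N3 x:[13/3,40/3] y:[13,64/3] z:[13,41/2] -> hit [13,40/3], descend [2, 4]
    N2 x:[22/3,40/3] y:[13,46/3] z:[13,41/2] -> hit [13,40/3] leaf, test {P2@t=13, P5(miss), P9(miss)}
    N4 x:[13/3,19/3] y:[55/3,64/3] z:[27/2,17] -> miss, prune

order=[0, 1, 3, 2, 4]  |boxes|=5  |leaves|=1  hit=P2

== RESULT ==
5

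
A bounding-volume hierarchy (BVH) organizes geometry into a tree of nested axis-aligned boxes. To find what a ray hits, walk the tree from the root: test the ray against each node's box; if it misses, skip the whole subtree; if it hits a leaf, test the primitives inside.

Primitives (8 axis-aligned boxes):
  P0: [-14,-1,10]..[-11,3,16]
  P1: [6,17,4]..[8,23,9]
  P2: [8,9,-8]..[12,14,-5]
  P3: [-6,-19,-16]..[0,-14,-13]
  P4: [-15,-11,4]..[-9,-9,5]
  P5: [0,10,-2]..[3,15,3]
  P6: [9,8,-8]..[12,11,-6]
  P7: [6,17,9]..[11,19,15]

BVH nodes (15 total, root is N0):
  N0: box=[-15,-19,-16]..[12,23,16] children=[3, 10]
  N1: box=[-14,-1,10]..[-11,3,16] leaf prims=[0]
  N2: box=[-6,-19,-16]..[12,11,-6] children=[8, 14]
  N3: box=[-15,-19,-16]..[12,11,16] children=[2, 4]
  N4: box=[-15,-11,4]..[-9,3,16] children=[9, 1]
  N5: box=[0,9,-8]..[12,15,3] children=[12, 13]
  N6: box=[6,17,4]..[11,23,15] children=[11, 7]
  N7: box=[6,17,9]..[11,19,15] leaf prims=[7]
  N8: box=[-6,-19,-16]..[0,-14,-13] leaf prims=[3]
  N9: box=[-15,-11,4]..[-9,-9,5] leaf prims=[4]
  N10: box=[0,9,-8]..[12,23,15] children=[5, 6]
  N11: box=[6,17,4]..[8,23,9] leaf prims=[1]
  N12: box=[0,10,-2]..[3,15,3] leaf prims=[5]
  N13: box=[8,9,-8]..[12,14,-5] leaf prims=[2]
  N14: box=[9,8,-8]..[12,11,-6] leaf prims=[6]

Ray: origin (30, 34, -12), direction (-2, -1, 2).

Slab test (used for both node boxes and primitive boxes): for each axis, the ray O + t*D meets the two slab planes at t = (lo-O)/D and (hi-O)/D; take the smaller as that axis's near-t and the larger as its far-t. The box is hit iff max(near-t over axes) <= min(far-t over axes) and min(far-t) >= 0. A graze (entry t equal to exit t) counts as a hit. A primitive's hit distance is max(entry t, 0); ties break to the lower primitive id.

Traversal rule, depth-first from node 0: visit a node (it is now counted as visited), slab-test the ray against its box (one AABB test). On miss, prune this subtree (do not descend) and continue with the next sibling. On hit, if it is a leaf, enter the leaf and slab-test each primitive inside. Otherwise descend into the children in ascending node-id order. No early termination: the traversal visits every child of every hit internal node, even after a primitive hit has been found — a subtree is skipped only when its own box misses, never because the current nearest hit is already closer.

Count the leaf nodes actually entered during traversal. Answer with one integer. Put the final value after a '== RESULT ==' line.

Traverse from the root:
N0 x:[9,45/2] y:[11,53] z:[-2,14] -> hit [11,14], descend [3, 10]
  N3 x:[9,45/2] y:[23,53] z:[-2,14] -> miss, prune
  N10 x:[9,15] y:[11,25] z:[2,27/2] -> hit [11,27/2], descend [5, 6]
    N5 x:[9,15] y:[19,25] z:[2,15/2] -> miss, prune
    N6 x:[19/2,12] y:[11,17] z:[8,27/2] -> hit [11,12], descend [7, 11]
      N7 x:[19/2,12] y:[15,17] z:[21/2,27/2] -> miss, prune
      N11 x:[11,12] y:[11,17] z:[8,21/2] -> miss, prune

Visited [0, 3, 10, 5, 6, 7, 11]. Tests: 7 box, 0 leaf. Nearest: miss.

== RESULT ==
0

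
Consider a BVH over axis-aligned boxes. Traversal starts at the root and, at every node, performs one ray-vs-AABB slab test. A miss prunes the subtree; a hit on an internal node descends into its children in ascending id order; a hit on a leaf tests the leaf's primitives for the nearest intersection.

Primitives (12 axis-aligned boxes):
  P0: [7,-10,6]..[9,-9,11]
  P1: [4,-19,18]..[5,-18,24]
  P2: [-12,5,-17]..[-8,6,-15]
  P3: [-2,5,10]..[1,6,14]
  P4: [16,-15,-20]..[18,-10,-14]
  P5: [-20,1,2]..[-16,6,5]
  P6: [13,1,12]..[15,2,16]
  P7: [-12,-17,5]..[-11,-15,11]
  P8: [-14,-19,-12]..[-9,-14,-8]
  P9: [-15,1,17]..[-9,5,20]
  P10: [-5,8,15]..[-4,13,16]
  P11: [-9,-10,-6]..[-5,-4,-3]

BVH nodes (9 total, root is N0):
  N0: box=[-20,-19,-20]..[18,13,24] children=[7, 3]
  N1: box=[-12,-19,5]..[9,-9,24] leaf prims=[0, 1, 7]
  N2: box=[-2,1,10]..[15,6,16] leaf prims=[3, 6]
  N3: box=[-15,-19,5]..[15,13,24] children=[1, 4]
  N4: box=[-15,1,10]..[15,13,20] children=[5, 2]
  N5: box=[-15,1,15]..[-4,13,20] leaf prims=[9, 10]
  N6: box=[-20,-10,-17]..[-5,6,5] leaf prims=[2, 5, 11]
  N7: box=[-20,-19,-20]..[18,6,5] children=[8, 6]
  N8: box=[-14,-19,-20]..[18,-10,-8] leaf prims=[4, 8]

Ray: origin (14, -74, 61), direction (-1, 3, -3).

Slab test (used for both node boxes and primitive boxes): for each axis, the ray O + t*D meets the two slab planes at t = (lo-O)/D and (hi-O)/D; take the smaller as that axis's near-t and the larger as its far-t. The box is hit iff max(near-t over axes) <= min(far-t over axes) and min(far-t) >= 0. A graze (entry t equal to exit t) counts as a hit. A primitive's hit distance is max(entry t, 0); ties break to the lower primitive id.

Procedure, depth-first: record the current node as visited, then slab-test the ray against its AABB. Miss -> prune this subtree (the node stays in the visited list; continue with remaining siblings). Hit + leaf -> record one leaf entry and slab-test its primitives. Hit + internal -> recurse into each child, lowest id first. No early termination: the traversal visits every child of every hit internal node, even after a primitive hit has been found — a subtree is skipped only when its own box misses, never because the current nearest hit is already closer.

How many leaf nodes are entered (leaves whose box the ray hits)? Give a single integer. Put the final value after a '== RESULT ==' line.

Traverse from the root:
N0 x:[-4,34] y:[55/3,29] z:[37/3,27] -> hit [55/3,27], descend [3, 7]
  N3 x:[-1,29] y:[55/3,29] z:[37/3,56/3] -> hit [55/3,56/3], descend [1, 4]
    N1 x:[5,26] y:[55/3,65/3] z:[37/3,56/3] -> hit [55/3,56/3] leaf, test {P0(miss), P1(miss), P7(miss)}
    N4 x:[-1,29] y:[25,29] z:[41/3,17] -> miss, prune
  N7 x:[-4,34] y:[55/3,80/3] z:[56/3,27] -> hit [56/3,80/3], descend [6, 8]
    N6 x:[19,34] y:[64/3,80/3] z:[56/3,26] -> hit [64/3,26] leaf, test {P2(miss), P5(miss), P11@t=64/3}
    N8 x:[-4,28] y:[55/3,64/3] z:[23,27] -> miss, prune

order=[0, 3, 1, 4, 7, 6, 8]  |boxes|=7  |leaves|=2  hit=P11

== RESULT ==
2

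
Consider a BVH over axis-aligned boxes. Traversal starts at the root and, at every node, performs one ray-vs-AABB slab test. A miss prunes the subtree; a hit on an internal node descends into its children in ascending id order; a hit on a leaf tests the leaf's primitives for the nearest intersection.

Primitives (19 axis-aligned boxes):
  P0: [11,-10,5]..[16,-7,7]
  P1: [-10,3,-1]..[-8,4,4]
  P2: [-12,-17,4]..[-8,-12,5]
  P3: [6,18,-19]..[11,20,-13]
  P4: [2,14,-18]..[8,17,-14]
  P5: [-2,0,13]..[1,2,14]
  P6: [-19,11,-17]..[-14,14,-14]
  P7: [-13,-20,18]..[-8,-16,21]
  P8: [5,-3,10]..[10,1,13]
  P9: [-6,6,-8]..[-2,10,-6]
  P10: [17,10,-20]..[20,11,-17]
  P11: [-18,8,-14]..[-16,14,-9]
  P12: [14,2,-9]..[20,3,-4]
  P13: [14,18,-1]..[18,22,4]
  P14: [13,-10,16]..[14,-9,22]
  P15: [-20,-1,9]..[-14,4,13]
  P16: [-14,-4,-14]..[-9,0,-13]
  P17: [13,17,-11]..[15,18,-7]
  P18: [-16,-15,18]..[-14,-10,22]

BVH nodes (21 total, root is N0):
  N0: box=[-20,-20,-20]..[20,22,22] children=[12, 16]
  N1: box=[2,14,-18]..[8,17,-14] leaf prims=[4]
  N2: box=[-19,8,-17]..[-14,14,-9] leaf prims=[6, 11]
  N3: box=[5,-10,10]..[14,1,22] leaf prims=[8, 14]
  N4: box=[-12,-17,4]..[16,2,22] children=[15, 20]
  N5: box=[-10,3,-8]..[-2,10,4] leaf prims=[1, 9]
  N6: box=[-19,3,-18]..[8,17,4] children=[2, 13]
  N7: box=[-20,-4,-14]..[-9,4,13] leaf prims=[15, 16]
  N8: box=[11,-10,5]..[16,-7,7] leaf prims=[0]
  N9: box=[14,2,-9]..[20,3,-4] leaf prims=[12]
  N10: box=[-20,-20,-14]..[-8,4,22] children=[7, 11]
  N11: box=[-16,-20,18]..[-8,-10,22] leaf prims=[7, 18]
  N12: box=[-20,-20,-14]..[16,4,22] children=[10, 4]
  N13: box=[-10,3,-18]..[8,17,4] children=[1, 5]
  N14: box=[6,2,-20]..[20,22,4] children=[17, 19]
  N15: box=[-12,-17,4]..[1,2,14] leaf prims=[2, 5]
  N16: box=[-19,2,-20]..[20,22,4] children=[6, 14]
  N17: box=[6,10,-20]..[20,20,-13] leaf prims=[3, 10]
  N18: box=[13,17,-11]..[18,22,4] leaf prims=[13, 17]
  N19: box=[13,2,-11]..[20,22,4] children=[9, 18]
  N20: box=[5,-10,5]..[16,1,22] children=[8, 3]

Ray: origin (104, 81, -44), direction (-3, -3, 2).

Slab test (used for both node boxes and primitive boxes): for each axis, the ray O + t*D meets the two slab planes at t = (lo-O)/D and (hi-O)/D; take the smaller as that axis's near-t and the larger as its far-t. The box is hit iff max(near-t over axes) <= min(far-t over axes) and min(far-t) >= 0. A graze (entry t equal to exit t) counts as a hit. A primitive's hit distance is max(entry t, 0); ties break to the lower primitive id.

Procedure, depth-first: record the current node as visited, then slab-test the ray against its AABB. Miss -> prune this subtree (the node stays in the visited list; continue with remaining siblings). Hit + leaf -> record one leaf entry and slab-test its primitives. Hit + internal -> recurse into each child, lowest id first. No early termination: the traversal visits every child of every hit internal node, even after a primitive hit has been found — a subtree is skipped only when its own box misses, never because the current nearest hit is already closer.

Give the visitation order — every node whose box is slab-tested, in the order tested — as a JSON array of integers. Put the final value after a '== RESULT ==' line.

Trace the traversal:
N0 x:[28,124/3] y:[59/3,101/3] z:[12,33] -> hit [28,33], descend [12, 16]
  N12 x:[88/3,124/3] y:[77/3,101/3] z:[15,33] -> hit [88/3,33], descend [4, 10]
    N4 x:[88/3,116/3] y:[79/3,98/3] z:[24,33] -> hit [88/3,98/3], descend [15, 20]
      N15 x:[103/3,116/3] y:[79/3,98/3] z:[24,29] -> miss, prune
      N20 x:[88/3,33] y:[80/3,91/3] z:[49/2,33] -> hit [88/3,91/3], descend [3, 8]
        N3 x:[30,33] y:[80/3,91/3] z:[27,33] -> hit [30,91/3] leaf, test {P8(miss), P14@t=30}
        N8 x:[88/3,31] y:[88/3,91/3] z:[49/2,51/2] -> miss, prune
    N10 x:[112/3,124/3] y:[77/3,101/3] z:[15,33] -> miss, prune
  N16 x:[28,41] y:[59/3,79/3] z:[12,24] -> miss, prune

order=[0, 12, 4, 15, 20, 3, 8, 10, 16]  |boxes|=9  |leaves|=1  hit=P14

== RESULT ==
[0, 12, 4, 15, 20, 3, 8, 10, 16]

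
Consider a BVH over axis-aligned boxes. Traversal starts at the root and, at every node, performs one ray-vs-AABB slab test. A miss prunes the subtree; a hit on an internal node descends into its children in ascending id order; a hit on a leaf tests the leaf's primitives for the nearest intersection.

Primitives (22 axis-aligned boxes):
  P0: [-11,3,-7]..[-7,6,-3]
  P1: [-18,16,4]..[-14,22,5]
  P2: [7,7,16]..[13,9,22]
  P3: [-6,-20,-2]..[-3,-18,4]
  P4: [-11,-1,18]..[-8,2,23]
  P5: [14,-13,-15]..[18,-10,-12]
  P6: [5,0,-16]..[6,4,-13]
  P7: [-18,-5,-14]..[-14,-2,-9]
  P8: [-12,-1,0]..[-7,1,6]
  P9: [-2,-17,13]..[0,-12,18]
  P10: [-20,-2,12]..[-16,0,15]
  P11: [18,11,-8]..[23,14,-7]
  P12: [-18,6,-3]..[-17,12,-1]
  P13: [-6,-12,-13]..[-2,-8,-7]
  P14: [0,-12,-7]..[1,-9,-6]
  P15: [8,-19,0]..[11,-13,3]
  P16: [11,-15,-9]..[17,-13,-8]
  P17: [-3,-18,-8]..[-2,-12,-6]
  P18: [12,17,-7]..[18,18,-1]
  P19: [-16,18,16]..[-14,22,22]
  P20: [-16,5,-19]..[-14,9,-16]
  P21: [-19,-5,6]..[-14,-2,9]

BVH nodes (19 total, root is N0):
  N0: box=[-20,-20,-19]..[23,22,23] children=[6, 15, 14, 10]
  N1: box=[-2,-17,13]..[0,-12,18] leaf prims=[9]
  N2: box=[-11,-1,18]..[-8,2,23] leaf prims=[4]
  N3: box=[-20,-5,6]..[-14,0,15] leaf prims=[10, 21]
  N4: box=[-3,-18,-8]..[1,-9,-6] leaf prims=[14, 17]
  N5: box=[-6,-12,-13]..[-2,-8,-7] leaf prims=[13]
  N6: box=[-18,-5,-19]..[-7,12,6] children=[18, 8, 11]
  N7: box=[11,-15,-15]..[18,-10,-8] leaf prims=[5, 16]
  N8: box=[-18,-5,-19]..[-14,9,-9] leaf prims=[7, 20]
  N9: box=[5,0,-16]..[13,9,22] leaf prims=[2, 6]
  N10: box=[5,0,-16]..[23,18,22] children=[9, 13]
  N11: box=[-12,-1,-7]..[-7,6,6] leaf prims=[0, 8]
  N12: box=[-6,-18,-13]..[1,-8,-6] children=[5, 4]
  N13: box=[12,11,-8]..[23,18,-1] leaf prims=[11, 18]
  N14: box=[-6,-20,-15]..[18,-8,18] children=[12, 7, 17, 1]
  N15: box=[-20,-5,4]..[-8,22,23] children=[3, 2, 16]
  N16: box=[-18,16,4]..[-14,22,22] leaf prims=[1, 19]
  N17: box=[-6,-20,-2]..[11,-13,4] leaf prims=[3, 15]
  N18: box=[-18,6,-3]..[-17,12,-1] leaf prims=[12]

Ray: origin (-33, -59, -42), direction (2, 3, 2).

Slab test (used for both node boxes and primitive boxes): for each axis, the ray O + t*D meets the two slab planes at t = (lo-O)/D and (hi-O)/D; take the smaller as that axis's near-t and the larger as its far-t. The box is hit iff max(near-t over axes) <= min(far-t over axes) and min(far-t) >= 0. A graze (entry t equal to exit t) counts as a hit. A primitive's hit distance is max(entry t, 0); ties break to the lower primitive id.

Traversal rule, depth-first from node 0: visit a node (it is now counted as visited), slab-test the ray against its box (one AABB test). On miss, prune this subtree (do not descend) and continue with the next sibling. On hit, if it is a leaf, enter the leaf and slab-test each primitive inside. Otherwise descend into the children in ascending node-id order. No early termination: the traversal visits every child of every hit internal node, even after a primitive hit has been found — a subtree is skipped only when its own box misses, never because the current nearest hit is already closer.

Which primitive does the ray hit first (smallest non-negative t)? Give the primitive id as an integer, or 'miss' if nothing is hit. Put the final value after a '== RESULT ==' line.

Traverse from the root:
N0 x:[13/2,28] y:[13,27] z:[23/2,65/2] -> hit [13,27], descend [6, 10, 14, 15]
  N6 x:[15/2,13] y:[18,71/3] z:[23/2,24] -> miss, prune
  N10 x:[19,28] y:[59/3,77/3] z:[13,32] -> hit [59/3,77/3], descend [9, 13]
    N9 x:[19,23] y:[59/3,68/3] z:[13,32] -> hit [59/3,68/3] leaf, test {P2(miss), P6(miss)}
    N13 x:[45/2,28] y:[70/3,77/3] z:[17,41/2] -> miss, prune
  N14 x:[27/2,51/2] y:[13,17] z:[27/2,30] -> hit [27/2,17], descend [1, 7, 12, 17]
    N1 x:[31/2,33/2] y:[14,47/3] z:[55/2,30] -> miss, prune
    N7 x:[22,51/2] y:[44/3,49/3] z:[27/2,17] -> miss, prune
    N12 x:[27/2,17] y:[41/3,17] z:[29/2,18] -> hit [29/2,17], descend [4, 5]
      N4 x:[15,17] y:[41/3,50/3] z:[17,18] -> miss, prune
      N5 x:[27/2,31/2] y:[47/3,17] z:[29/2,35/2] -> miss, prune
    N17 x:[27/2,22] y:[13,46/3] z:[20,23] -> miss, prune
  N15 x:[13/2,25/2] y:[18,27] z:[23,65/2] -> miss, prune

order=[0, 6, 10, 9, 13, 14, 1, 7, 12, 4, 5, 17, 15]  |boxes|=13  |leaves|=1  hit=miss

== RESULT ==
miss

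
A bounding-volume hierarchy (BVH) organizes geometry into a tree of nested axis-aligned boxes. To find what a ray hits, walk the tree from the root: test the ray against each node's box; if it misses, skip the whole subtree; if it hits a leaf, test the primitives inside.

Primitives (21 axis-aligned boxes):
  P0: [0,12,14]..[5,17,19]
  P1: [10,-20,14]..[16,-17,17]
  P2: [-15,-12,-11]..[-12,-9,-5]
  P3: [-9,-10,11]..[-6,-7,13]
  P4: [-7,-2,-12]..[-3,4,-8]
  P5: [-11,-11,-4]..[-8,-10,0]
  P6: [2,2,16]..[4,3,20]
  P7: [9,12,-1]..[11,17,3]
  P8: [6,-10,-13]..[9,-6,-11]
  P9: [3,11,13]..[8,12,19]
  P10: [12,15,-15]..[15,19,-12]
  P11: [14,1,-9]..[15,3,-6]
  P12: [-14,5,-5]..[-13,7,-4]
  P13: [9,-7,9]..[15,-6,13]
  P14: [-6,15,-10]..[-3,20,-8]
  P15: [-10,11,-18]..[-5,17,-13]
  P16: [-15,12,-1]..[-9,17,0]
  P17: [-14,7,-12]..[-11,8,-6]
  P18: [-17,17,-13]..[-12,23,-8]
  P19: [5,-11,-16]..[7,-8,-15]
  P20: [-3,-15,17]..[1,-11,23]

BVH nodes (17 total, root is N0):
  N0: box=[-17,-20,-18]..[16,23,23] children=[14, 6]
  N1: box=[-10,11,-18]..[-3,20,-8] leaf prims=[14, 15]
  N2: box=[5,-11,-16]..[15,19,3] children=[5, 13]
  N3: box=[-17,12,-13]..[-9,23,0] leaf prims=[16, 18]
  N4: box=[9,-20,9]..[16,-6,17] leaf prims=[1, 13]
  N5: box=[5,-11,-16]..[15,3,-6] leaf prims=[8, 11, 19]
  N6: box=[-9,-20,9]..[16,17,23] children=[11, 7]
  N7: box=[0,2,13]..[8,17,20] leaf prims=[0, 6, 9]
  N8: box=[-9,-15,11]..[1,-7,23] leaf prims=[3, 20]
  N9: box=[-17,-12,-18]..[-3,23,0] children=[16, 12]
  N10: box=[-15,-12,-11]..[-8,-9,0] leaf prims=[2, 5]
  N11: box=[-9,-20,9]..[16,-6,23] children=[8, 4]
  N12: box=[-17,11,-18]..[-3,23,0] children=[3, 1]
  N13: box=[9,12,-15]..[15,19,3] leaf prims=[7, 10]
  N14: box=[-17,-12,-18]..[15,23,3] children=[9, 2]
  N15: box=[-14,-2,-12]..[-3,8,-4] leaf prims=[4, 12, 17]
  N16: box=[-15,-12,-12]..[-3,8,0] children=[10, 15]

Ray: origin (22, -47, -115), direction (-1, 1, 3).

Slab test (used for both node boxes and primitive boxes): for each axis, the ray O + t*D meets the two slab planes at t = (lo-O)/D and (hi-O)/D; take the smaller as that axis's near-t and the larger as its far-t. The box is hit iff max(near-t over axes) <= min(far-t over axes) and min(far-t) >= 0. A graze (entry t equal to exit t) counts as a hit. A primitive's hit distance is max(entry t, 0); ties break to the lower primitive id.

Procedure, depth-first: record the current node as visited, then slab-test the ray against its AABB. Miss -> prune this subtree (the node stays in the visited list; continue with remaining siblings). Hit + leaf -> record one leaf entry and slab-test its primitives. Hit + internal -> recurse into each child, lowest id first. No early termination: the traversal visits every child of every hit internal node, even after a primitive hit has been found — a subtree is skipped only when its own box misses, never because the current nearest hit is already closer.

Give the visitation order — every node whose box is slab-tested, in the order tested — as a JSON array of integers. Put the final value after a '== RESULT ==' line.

Traverse from the root:
N0 x:[6,39] y:[27,70] z:[97/3,46] -> hit [97/3,39], descend [6, 14]
  N6 x:[6,31] y:[27,64] z:[124/3,46] -> miss, prune
  N14 x:[7,39] y:[35,70] z:[97/3,118/3] -> hit [35,39], descend [2, 9]
    N2 x:[7,17] y:[36,66] z:[33,118/3] -> miss, prune
    N9 x:[25,39] y:[35,70] z:[97/3,115/3] -> hit [35,115/3], descend [12, 16]
      N12 x:[25,39] y:[58,70] z:[97/3,115/3] -> miss, prune
      N16 x:[25,37] y:[35,55] z:[103/3,115/3] -> hit [35,37], descend [10, 15]
        N10 x:[30,37] y:[35,38] z:[104/3,115/3] -> hit [35,37] leaf, test {P2@t=35, P5(miss)}
        N15 x:[25,36] y:[45,55] z:[103/3,37] -> miss, prune

order=[0, 6, 14, 2, 9, 12, 16, 10, 15]  |boxes|=9  |leaves|=1  hit=P2

== RESULT ==
[0, 6, 14, 2, 9, 12, 16, 10, 15]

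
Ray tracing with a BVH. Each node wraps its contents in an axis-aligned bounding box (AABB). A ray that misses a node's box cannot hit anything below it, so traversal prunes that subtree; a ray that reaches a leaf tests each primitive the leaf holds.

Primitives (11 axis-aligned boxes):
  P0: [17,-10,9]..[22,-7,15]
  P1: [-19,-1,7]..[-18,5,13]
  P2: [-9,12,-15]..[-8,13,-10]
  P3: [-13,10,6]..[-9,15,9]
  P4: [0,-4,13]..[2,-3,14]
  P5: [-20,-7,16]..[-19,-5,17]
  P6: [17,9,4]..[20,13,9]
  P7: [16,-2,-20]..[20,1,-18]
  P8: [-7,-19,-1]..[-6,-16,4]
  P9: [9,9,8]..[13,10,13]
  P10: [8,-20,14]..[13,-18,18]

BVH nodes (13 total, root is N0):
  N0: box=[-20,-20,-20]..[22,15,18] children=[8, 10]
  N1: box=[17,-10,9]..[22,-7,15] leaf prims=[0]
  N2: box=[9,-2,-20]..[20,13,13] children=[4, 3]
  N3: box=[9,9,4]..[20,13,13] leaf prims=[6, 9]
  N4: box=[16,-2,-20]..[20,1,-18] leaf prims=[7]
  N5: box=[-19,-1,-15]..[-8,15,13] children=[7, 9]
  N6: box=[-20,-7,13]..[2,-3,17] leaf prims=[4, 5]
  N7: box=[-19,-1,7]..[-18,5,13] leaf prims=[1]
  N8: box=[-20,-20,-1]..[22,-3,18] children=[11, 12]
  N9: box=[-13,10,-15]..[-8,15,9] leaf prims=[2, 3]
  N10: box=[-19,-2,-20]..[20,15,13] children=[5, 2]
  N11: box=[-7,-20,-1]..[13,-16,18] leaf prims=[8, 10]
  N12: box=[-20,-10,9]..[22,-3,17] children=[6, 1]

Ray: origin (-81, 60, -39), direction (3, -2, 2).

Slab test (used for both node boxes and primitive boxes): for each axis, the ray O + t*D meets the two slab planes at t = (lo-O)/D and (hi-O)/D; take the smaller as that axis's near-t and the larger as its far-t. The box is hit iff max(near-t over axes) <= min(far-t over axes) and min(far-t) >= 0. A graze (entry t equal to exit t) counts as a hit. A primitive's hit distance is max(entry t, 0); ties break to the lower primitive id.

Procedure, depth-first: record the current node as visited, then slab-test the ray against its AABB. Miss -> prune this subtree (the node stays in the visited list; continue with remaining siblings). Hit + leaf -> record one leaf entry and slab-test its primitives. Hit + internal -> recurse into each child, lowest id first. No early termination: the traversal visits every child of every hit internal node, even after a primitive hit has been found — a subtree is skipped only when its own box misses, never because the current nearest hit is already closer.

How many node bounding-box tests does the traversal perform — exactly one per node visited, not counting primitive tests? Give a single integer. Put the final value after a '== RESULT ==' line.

Traverse from the root:
N0 x:[61/3,103/3] y:[45/2,40] z:[19/2,57/2] -> hit [45/2,57/2], descend [8, 10]
  N8 x:[61/3,103/3] y:[63/2,40] z:[19,57/2] -> miss, prune
  N10 x:[62/3,101/3] y:[45/2,31] z:[19/2,26] -> hit [45/2,26], descend [2, 5]
    N2 x:[30,101/3] y:[47/2,31] z:[19/2,26] -> miss, prune
    N5 x:[62/3,73/3] y:[45/2,61/2] z:[12,26] -> hit [45/2,73/3], descend [7, 9]
      N7 x:[62/3,21] y:[55/2,61/2] z:[23,26] -> miss, prune
      N9 x:[68/3,73/3] y:[45/2,25] z:[12,24] -> hit [68/3,24] leaf, test {P2(miss), P3@t=68/3}

order=[0, 8, 10, 2, 5, 7, 9]  |boxes|=7  |leaves|=1  hit=P3

== RESULT ==
7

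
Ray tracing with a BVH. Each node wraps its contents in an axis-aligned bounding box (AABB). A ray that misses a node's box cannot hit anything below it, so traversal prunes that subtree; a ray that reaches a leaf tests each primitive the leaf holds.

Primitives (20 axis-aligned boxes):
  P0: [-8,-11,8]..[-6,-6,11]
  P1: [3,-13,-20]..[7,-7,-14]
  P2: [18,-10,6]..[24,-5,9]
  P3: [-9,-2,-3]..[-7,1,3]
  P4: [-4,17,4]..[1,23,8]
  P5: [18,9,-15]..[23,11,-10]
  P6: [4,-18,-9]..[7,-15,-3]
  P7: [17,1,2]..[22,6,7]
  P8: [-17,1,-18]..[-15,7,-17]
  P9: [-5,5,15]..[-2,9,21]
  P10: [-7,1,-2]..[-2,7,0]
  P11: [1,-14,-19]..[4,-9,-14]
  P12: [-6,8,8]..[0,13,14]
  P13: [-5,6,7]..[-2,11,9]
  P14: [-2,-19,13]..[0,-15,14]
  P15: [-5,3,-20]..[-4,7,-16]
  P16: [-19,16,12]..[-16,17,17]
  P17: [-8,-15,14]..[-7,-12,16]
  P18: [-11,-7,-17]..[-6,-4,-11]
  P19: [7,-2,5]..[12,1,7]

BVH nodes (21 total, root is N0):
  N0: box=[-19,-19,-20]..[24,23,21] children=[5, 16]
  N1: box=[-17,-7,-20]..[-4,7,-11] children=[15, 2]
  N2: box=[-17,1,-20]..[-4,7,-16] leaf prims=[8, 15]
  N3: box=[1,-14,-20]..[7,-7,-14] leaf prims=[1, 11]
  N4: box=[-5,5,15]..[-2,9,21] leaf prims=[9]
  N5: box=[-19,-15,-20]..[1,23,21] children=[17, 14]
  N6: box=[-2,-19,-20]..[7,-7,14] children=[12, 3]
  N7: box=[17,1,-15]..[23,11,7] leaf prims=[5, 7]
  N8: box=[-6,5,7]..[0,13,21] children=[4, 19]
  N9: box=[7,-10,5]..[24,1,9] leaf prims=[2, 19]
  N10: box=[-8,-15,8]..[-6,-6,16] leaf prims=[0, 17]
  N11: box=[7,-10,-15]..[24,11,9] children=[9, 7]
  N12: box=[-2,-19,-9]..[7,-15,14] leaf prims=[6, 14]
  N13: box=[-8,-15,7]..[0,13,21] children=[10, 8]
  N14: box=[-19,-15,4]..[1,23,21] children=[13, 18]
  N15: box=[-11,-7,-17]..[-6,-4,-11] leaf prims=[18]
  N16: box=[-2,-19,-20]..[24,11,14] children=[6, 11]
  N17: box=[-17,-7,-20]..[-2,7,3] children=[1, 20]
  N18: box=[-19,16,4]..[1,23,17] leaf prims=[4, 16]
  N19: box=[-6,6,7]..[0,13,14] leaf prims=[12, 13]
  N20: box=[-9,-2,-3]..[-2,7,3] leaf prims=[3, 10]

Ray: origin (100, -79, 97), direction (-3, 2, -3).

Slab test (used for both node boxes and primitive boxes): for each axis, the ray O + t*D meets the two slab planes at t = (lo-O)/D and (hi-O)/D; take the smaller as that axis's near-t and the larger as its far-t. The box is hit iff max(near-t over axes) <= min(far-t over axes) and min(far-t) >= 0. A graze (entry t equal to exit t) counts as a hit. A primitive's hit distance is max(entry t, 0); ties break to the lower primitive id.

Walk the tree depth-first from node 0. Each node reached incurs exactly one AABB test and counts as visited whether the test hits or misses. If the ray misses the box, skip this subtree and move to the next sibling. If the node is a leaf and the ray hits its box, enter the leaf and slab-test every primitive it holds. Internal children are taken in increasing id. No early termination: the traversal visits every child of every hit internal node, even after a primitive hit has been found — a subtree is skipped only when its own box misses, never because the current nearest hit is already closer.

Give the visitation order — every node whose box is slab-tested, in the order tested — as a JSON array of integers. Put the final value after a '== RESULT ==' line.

Traverse from the root:
N0 x:[76/3,119/3] y:[30,51] z:[76/3,39] -> hit [30,39], descend [5, 16]
  N5 x:[33,119/3] y:[32,51] z:[76/3,39] -> hit [33,39], descend [14, 17]
    N14 x:[33,119/3] y:[32,51] z:[76/3,31] -> miss, prune
    N17 x:[34,39] y:[36,43] z:[94/3,39] -> hit [36,39], descend [1, 20]
      N1 x:[104/3,39] y:[36,43] z:[36,39] -> hit [36,39], descend [2, 15]
        N2 x:[104/3,39] y:[40,43] z:[113/3,39] -> miss, prune
        N15 x:[106/3,37] y:[36,75/2] z:[36,38] -> hit [36,37] leaf, test {P18@t=36}
      N20 x:[34,109/3] y:[77/2,43] z:[94/3,100/3] -> miss, prune
  N16 x:[76/3,34] y:[30,45] z:[83/3,39] -> hit [30,34], descend [6, 11]
    N6 x:[31,34] y:[30,36] z:[83/3,39] -> hit [31,34], descend [3, 12]
      N3 x:[31,33] y:[65/2,36] z:[37,39] -> miss, prune
      N12 x:[31,34] y:[30,32] z:[83/3,106/3] -> hit [31,32] leaf, test {P6(miss), P14(miss)}
    N11 x:[76/3,31] y:[69/2,45] z:[88/3,112/3] -> miss, prune

13 AABB tests over nodes [0, 5, 14, 17, 1, 2, 15, 20, 16, 6, 3, 12, 11]; 2 leaves entered; closest P18.

== RESULT ==
[0, 5, 14, 17, 1, 2, 15, 20, 16, 6, 3, 12, 11]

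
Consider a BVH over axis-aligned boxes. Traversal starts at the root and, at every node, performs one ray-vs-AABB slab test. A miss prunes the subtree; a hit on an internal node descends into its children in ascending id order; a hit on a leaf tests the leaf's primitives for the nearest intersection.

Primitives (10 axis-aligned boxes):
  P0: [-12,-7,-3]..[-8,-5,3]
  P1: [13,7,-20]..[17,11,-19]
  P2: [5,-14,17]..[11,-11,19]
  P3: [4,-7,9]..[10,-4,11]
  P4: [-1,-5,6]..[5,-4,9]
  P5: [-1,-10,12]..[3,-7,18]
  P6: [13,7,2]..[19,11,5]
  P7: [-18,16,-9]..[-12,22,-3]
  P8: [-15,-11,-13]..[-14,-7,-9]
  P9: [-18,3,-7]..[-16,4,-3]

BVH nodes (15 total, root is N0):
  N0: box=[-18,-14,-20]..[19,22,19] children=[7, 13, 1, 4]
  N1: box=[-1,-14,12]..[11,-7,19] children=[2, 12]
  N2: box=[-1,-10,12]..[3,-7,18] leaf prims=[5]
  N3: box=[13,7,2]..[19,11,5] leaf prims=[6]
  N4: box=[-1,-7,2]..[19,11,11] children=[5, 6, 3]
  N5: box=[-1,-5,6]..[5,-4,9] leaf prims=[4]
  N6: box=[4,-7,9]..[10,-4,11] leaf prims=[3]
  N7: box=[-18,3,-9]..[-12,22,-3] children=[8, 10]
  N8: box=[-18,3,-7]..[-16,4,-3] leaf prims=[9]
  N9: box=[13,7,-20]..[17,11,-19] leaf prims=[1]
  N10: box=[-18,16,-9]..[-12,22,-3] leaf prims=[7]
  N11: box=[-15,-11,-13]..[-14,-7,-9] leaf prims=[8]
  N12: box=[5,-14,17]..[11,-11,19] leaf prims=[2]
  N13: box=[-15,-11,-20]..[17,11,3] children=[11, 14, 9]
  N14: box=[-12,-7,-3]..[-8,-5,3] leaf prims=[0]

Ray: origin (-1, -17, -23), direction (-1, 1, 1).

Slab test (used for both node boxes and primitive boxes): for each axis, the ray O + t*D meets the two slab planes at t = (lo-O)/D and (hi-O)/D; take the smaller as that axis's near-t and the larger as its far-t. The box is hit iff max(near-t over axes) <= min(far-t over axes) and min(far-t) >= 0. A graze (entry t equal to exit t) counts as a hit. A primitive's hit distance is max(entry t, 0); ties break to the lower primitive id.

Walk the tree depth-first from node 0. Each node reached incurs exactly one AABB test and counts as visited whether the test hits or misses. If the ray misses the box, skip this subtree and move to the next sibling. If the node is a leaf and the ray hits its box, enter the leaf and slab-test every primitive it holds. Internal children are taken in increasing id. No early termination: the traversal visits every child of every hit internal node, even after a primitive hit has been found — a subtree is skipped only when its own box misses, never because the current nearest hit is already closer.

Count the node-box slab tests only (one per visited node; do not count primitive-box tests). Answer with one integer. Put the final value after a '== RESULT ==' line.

Traverse from the root:
N0 x:[-20,17] y:[3,39] z:[3,42] -> hit [3,17], descend [1, 4, 7, 13]
  N1 x:[-12,0] y:[3,10] z:[35,42] -> miss, prune
  N4 x:[-20,0] y:[10,28] z:[25,34] -> miss, prune
  N7 x:[11,17] y:[20,39] z:[14,20] -> miss, prune
  N13 x:[-18,14] y:[6,28] z:[3,26] -> hit [6,14], descend [9, 11, 14]
    N9 x:[-18,-14] y:[24,28] z:[3,4] -> miss, prune
    N11 x:[13,14] y:[6,10] z:[10,14] -> miss, prune
    N14 x:[7,11] y:[10,12] z:[20,26] -> miss, prune

order=[0, 1, 4, 7, 13, 9, 11, 14]  |boxes|=8  |leaves|=0  hit=miss

== RESULT ==
8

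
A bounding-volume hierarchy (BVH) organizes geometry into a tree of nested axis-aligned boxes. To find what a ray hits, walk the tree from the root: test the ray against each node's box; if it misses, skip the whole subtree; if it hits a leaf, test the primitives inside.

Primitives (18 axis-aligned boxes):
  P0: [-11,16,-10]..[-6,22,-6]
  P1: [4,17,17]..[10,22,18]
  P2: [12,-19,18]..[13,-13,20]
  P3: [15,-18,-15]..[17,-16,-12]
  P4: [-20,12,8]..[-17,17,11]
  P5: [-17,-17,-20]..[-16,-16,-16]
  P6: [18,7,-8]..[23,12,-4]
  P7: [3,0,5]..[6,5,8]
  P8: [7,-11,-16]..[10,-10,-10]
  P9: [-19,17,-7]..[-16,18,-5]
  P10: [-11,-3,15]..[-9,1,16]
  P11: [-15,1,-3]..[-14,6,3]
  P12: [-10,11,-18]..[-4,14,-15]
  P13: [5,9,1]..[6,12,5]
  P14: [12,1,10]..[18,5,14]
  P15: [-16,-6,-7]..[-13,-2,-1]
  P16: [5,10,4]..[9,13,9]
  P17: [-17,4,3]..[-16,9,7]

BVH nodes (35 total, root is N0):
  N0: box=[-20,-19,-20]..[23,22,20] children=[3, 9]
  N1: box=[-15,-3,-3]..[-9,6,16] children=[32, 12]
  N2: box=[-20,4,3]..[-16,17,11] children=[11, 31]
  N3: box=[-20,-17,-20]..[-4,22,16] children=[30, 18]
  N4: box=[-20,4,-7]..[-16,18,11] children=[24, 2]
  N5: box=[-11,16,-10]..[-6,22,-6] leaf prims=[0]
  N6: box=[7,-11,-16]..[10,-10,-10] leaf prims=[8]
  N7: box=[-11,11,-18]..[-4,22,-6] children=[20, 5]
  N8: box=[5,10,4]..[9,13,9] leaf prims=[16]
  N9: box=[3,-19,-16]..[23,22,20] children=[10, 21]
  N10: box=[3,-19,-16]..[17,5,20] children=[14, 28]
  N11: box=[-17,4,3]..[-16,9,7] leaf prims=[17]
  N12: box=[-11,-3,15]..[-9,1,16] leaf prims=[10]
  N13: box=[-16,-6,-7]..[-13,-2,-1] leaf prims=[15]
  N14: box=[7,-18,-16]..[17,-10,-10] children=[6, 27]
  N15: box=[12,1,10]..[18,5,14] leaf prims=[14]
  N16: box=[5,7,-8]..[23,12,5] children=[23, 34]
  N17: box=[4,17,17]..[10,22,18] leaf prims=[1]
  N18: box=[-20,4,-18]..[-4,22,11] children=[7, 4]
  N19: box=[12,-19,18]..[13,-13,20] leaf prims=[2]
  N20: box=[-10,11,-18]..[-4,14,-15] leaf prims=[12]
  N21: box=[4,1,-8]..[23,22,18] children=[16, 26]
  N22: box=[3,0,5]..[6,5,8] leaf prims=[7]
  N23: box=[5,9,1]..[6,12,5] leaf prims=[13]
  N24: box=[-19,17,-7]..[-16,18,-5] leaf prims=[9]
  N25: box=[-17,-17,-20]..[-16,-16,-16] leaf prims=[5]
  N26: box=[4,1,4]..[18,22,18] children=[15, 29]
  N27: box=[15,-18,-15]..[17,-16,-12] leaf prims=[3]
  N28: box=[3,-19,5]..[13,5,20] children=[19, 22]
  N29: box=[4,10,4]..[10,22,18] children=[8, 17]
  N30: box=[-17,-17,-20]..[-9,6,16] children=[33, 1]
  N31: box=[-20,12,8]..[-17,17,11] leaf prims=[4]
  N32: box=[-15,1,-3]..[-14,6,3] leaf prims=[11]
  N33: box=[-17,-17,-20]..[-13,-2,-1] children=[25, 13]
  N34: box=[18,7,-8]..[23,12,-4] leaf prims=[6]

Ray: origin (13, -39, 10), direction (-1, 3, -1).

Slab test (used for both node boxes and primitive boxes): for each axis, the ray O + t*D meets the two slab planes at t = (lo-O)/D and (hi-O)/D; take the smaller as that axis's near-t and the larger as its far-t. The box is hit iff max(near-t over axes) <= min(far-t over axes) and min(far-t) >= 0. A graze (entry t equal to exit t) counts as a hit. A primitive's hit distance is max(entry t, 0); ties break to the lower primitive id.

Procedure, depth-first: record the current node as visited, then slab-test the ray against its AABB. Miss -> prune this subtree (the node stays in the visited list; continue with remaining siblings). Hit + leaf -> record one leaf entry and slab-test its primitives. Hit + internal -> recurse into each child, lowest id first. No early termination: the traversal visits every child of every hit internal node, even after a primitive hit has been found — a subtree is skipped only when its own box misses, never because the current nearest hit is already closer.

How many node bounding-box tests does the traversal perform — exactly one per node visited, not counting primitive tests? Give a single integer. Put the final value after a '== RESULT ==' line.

Trace the traversal:
N0 x:[-10,33] y:[20/3,61/3] z:[-10,30] -> hit [20/3,61/3], descend [3, 9]
  N3 x:[17,33] y:[22/3,61/3] z:[-6,30] -> hit [17,61/3], descend [18, 30]
    N18 x:[17,33] y:[43/3,61/3] z:[-1,28] -> hit [17,61/3], descend [4, 7]
      N4 x:[29,33] y:[43/3,19] z:[-1,17] -> miss, prune
      N7 x:[17,24] y:[50/3,61/3] z:[16,28] -> hit [17,61/3], descend [5, 20]
        N5 x:[19,24] y:[55/3,61/3] z:[16,20] -> hit [19,20] leaf, test {P0@t=19}
        N20 x:[17,23] y:[50/3,53/3] z:[25,28] -> miss, prune
    N30 x:[22,30] y:[22/3,15] z:[-6,30] -> miss, prune
  N9 x:[-10,10] y:[20/3,61/3] z:[-10,26] -> hit [20/3,10], descend [10, 21]
    N10 x:[-4,10] y:[20/3,44/3] z:[-10,26] -> hit [20/3,10], descend [14, 28]
      N14 x:[-4,6] y:[7,29/3] z:[20,26] -> miss, prune
      N28 x:[0,10] y:[20/3,44/3] z:[-10,5] -> miss, prune
    N21 x:[-10,9] y:[40/3,61/3] z:[-8,18] -> miss, prune

Summary -> nodes [0, 3, 18, 4, 7, 5, 20, 30, 9, 10, 14, 28, 21]; box-tests=13; leaf-entries=1; first=P0

== RESULT ==
13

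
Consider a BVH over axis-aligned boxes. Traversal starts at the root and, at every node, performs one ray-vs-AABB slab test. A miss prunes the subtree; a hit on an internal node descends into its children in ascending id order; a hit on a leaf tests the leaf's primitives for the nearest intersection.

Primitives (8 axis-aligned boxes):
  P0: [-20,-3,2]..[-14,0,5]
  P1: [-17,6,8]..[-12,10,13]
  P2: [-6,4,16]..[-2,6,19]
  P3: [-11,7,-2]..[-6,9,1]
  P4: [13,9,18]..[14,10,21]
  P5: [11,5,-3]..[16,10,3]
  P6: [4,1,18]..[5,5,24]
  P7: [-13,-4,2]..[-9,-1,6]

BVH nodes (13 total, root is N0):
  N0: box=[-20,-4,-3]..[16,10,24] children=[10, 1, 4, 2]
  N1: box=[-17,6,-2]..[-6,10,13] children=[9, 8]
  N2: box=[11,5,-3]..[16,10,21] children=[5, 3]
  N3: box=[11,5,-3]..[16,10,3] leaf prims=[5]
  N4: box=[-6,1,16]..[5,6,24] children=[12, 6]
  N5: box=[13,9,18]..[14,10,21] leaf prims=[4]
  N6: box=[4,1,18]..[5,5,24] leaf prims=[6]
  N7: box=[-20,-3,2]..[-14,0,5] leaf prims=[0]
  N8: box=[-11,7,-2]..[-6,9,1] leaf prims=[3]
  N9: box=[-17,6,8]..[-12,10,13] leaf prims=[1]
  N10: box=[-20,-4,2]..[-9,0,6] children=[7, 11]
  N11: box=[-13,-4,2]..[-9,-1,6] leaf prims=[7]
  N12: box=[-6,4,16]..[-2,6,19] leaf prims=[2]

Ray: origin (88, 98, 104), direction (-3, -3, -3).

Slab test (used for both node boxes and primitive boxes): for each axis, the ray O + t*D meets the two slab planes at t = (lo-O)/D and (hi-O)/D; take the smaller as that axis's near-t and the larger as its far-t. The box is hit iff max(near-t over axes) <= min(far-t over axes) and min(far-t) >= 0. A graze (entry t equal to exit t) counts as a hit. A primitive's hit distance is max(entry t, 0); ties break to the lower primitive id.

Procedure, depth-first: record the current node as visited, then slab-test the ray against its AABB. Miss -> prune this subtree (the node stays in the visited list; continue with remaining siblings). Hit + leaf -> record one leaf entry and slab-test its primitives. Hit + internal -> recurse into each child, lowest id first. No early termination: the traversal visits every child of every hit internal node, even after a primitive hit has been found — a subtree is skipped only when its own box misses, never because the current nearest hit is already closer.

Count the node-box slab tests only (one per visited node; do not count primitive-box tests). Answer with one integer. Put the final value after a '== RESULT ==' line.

Traverse from the root:
N0 x:[24,36] y:[88/3,34] z:[80/3,107/3] -> hit [88/3,34], descend [1, 2, 4, 10]
  N1 x:[94/3,35] y:[88/3,92/3] z:[91/3,106/3] -> miss, prune
  N2 x:[24,77/3] y:[88/3,31] z:[83/3,107/3] -> miss, prune
  N4 x:[83/3,94/3] y:[92/3,97/3] z:[80/3,88/3] -> miss, prune
  N10 x:[97/3,36] y:[98/3,34] z:[98/3,34] -> hit [98/3,34], descend [7, 11]
    N7 x:[34,36] y:[98/3,101/3] z:[33,34] -> miss, prune
    N11 x:[97/3,101/3] y:[33,34] z:[98/3,34] -> hit [33,101/3] leaf, test {P7@t=33}

7 AABB tests over nodes [0, 1, 2, 4, 10, 7, 11]; 1 leaf entered; closest P7.

== RESULT ==
7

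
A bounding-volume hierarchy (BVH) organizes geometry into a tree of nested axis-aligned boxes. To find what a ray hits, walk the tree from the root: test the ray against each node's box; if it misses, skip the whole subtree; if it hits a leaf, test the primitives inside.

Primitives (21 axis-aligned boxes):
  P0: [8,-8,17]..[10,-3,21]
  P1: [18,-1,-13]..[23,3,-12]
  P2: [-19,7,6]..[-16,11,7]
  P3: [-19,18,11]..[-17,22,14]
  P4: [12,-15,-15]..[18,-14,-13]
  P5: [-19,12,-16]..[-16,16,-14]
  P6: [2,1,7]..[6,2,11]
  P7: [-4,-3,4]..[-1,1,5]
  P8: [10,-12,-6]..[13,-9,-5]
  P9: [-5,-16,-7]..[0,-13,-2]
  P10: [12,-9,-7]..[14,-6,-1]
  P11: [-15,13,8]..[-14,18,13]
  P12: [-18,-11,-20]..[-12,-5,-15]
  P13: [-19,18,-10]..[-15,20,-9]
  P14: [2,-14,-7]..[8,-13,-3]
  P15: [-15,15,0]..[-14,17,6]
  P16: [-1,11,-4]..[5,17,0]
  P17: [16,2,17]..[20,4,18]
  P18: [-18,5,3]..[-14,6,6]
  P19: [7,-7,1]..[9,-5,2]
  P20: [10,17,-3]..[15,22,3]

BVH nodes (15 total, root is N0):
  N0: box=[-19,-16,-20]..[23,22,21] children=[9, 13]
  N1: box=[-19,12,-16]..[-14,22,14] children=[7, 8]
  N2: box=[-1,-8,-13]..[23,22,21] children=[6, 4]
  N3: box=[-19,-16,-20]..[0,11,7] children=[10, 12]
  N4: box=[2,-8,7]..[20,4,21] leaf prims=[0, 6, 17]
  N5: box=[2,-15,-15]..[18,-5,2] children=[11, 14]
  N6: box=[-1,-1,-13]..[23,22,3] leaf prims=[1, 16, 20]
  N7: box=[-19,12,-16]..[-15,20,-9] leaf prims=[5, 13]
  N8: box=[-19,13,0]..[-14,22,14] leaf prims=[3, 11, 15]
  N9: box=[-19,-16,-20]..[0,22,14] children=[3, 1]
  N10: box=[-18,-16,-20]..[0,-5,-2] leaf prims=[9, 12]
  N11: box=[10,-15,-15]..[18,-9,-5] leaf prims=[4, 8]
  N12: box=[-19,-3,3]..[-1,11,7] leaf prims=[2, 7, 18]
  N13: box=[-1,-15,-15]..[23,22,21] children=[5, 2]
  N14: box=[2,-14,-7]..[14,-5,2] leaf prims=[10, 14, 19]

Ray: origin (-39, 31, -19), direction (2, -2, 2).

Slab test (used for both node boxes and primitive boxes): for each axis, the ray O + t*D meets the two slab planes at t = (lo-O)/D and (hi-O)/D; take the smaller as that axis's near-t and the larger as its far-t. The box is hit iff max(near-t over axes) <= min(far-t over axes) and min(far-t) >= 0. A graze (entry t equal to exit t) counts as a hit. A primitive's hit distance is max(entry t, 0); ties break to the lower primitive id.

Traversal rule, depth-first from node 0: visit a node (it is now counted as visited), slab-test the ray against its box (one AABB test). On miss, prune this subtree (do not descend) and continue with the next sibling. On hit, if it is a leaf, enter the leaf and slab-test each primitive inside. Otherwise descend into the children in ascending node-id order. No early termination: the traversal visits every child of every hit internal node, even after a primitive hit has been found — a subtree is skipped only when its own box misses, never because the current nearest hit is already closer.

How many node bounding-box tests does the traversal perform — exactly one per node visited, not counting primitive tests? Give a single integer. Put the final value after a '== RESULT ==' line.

Traverse from the root:
N0 x:[10,31] y:[9/2,47/2] z:[-1/2,20] -> hit [10,20], descend [9, 13]
  N9 x:[10,39/2] y:[9/2,47/2] z:[-1/2,33/2] -> hit [10,33/2], descend [1, 3]
    N1 x:[10,25/2] y:[9/2,19/2] z:[3/2,33/2] -> miss, prune
    N3 x:[10,39/2] y:[10,47/2] z:[-1/2,13] -> hit [10,13], descend [10, 12]
      N10 x:[21/2,39/2] y:[18,47/2] z:[-1/2,17/2] -> miss, prune
      N12 x:[10,19] y:[10,17] z:[11,13] -> hit [11,13] leaf, test {P2(miss), P7(miss), P18@t=25/2}
  N13 x:[19,31] y:[9/2,23] z:[2,20] -> hit [19,20], descend [2, 5]
    N2 x:[19,31] y:[9/2,39/2] z:[3,20] -> hit [19,39/2], descend [4, 6]
      N4 x:[41/2,59/2] y:[27/2,39/2] z:[13,20] -> miss, prune
      N6 x:[19,31] y:[9/2,16] z:[3,11] -> miss, prune
    N5 x:[41/2,57/2] y:[18,23] z:[2,21/2] -> miss, prune

Visited [0, 9, 1, 3, 10, 12, 13, 2, 4, 6, 5]. Tests: 11 box, 1 leaf. Nearest: P18.

== RESULT ==
11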